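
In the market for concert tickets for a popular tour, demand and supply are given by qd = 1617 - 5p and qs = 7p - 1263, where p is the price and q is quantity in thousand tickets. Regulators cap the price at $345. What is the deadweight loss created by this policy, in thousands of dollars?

Setting quantity demanded equal to quantity supplied, 1617 - 5p = 7p - 1263, gives p* = 240 and q* = 417.
The ceiling of 345 is above the equilibrium price 240, so it is not binding; the market clears at p* = 240, q* = 417.
Since the control does not bind, no trades are prevented and deadweight loss is zero.

0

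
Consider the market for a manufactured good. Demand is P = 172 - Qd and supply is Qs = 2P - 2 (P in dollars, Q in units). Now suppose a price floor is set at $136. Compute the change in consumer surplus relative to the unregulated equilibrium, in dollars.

Rearranging demand gives Qd = 172 - P. Equilibrium: 172 - P = 2P - 2, so 174 = 3P and P* = 58, Q* = 114.
Because the floor (136) lies above the market-clearing price, it is binding.
At P = 136: Qd = 172 - 136 = 36 and Qs = 2·136 - 2 = 270.
Consumer surplus without the control is ½ · (172 - 58) · 114 = 6498.
With the floor, consumers buy 36 units at 136, so CS = ½ · (172 - 136) · 36 = 648.
Change in consumer surplus = 648 - 6498 = -5850.

-5850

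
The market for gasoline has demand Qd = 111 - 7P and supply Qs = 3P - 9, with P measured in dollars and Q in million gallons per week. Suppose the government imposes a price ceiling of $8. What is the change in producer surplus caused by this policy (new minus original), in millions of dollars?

Without the control the market clears where 111 - 7P = 3P - 9, i.e. P* = 12 and Q* = 27.
Because the ceiling (8) lies below the market-clearing price, it is binding.
At P = 8: Qd = 111 - 7·8 = 55 and Qs = 3·8 - 9 = 15.
Producer surplus without the control is ½ · (12 - 3) · 27 = 121.5.
With the ceiling, producers sell 15 units at 8, so PS = ½ · (8 - 3) · 15 = 37.5.
Change in producer surplus = 37.5 - 121.5 = -84.

-84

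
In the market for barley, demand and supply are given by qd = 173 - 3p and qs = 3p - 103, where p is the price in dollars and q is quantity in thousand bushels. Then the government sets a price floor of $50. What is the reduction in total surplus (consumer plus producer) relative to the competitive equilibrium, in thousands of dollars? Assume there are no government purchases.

Equilibrium: 173 - 3p = 3p - 103, so 276 = 6p and p* = 46, q* = 35.
Because the floor (50) lies above the market-clearing price, it is binding.
At p = 50: qd = 173 - 3·50 = 23 and qs = 3·50 - 103 = 47.
Quantity traded falls to 23. At q = 23 the demand price is (173 - 23)/3 = 50 and the supply price is (103 + 23)/3 = 42.
Deadweight loss = ½ · (50 - 42) · (35 - 23) = ½ · 8 · 12 = 48.

48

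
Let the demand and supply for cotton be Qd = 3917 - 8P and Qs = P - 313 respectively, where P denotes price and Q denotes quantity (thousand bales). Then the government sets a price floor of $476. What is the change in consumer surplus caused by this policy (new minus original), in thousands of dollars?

Setting quantity demanded equal to quantity supplied, 3917 - 8P = P - 313, gives P* = 470 and Q* = 157.
Because the floor (476) lies above the market-clearing price, it is binding.
At P = 476: Qd = 3917 - 8·476 = 109 and Qs = 476 - 313 = 163.
Consumer surplus without the control is ½ · (489.625 - 470) · 157 = 1540.5625.
With the floor, consumers buy 109 units at 476, so CS = ½ · (489.625 - 476) · 109 = 742.5625.
Change in consumer surplus = 742.5625 - 1540.5625 = -798.

-798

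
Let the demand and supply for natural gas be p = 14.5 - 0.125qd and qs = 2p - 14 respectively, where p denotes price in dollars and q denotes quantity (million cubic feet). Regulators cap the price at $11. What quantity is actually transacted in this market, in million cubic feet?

Rearranging demand gives qd = 116 - 8p. In a free market, 116 - 8p = 2p - 14 gives the equilibrium p* = 13, q* = 12.
Since 11 < 13, the ceiling is binding.
At p = 11: qd = 116 - 8·11 = 28 and qs = 2·11 - 14 = 8.
The quantity actually transacted is the short side, supply: 8.

8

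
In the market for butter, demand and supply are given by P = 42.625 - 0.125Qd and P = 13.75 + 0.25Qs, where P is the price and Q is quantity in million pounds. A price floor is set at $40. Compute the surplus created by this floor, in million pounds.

84

Rearranging demand gives Qd = 341 - 8P; rearranging supply gives Qs = 4P - 55. Setting quantity demanded equal to quantity supplied, 341 - 8P = 4P - 55, gives P* = 33 and Q* = 77.
Because the floor (40) lies above the market-clearing price, it is binding.
At P = 40: Qd = 341 - 8·40 = 21 and Qs = 4·40 - 55 = 105.
Surplus = Qs - Qd = 105 - 21 = 84.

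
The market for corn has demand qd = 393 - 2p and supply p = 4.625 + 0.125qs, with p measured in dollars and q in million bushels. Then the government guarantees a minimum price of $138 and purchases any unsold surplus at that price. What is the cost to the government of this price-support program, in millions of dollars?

Rearranging supply gives qs = 8p - 37. Setting quantity demanded equal to quantity supplied, 393 - 2p = 8p - 37, gives p* = 43 and q* = 307.
Because the floor (138) lies above the market-clearing price, it is binding.
At p = 138: qd = 393 - 2·138 = 117 and qs = 8·138 - 37 = 1067.
Surplus = qs - qd = 950.
Government expenditure = surplus × support price = 950 × 138 = 131100.

131100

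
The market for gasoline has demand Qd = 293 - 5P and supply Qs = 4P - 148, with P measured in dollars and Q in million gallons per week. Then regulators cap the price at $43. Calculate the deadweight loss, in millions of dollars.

In a free market, 293 - 5P = 4P - 148 gives the equilibrium P* = 49, Q* = 48.
Since 43 < 49, the ceiling is binding.
At P = 43: Qd = 293 - 5·43 = 78 and Qs = 4·43 - 148 = 24.
Quantity traded falls to 24. At Q = 24 the demand price is (293 - 24)/5 = 53.8 and the supply price is (148 + 24)/4 = 43.
Deadweight loss = ½ · (53.8 - 43) · (48 - 24) = ½ · 10.8 · 24 = 129.6.

129.6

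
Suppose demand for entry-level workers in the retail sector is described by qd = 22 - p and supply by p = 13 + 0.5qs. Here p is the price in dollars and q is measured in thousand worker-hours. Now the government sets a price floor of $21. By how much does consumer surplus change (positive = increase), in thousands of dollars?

-17.5

Rearranging supply gives qs = 2p - 26. Without the control the market clears where 22 - p = 2p - 26, i.e. p* = 16 and q* = 6.
The floor of 21 is above the equilibrium price 16, so it binds.
At p = 21: qd = 22 - 21 = 1 and qs = 2·21 - 26 = 16.
Consumer surplus without the control is ½ · (22 - 16) · 6 = 18.
With the floor, consumers buy 1 units at 21, so CS = ½ · (22 - 21) · 1 = 0.5.
Change in consumer surplus = 0.5 - 18 = -17.5.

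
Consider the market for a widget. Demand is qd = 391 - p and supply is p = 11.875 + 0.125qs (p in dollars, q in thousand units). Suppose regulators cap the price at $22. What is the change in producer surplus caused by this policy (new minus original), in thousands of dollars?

Rearranging supply gives qs = 8p - 95. In a free market, 391 - p = 8p - 95 gives the equilibrium p* = 54, q* = 337.
The ceiling of 22 is below the equilibrium price 54, so it binds.
At p = 22: qd = 391 - 22 = 369 and qs = 8·22 - 95 = 81.
Producer surplus without the control is ½ · (54 - 11.875) · 337 = 7098.0625.
With the ceiling, producers sell 81 units at 22, so PS = ½ · (22 - 11.875) · 81 = 410.0625.
Change in producer surplus = 410.0625 - 7098.0625 = -6688.

-6688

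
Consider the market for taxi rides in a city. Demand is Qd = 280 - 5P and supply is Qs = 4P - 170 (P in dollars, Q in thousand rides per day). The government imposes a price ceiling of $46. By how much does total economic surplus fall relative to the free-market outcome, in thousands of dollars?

In a free market, 280 - 5P = 4P - 170 gives the equilibrium P* = 50, Q* = 30.
Because the ceiling (46) lies below the market-clearing price, it is binding.
At P = 46: Qd = 280 - 5·46 = 50 and Qs = 4·46 - 170 = 14.
Quantity traded falls to 14. At Q = 14 the demand price is (280 - 14)/5 = 53.2 and the supply price is (170 + 14)/4 = 46.
Deadweight loss = ½ · (53.2 - 46) · (30 - 14) = ½ · 7.2 · 16 = 57.6.

57.6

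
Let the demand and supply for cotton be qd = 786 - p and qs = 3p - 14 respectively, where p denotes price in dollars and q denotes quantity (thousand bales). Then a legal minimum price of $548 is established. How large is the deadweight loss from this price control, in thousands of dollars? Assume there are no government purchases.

80736

Without the control the market clears where 786 - p = 3p - 14, i.e. p* = 200 and q* = 586.
Because the floor (548) lies above the market-clearing price, it is binding.
At p = 548: qd = 786 - 548 = 238 and qs = 3·548 - 14 = 1630.
Quantity traded falls to 238. At q = 238 the demand price is 786 - 238 = 548 and the supply price is (14 + 238)/3 = 84.
Deadweight loss = ½ · (548 - 84) · (586 - 238) = ½ · 464 · 348 = 80736.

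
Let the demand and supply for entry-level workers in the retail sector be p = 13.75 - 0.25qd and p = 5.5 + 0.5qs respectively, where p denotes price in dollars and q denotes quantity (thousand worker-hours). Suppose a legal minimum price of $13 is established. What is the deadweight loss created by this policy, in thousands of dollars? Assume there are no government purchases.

24

Rearranging demand gives qd = 55 - 4p; rearranging supply gives qs = 2p - 11. Without the control the market clears where 55 - 4p = 2p - 11, i.e. p* = 11 and q* = 11.
The floor of 13 is above the equilibrium price 11, so it binds.
At p = 13: qd = 55 - 4·13 = 3 and qs = 2·13 - 11 = 15.
Quantity traded falls to 3. At q = 3 the demand price is (55 - 3)/4 = 13 and the supply price is (11 + 3)/2 = 7.
Deadweight loss = ½ · (13 - 7) · (11 - 3) = ½ · 6 · 8 = 24.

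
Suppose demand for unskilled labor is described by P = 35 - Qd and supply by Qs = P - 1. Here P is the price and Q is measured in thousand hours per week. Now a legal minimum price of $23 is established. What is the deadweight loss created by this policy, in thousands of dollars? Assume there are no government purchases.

Rearranging demand gives Qd = 35 - P. In a free market, 35 - P = P - 1 gives the equilibrium P* = 18, Q* = 17.
The floor of 23 is above the equilibrium price 18, so it binds.
At P = 23: Qd = 35 - 23 = 12 and Qs = 23 - 1 = 22.
Quantity traded falls to 12. At Q = 12 the demand price is 35 - 12 = 23 and the supply price is 1 + 12 = 13.
Deadweight loss = ½ · (23 - 13) · (17 - 12) = ½ · 10 · 5 = 25.

25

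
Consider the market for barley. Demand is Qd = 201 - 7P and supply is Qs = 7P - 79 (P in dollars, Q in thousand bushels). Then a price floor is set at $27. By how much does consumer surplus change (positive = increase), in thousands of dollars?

In a free market, 201 - 7P = 7P - 79 gives the equilibrium P* = 20, Q* = 61.
Because the floor (27) lies above the market-clearing price, it is binding.
At P = 27: Qd = 201 - 7·27 = 12 and Qs = 7·27 - 79 = 110.
Consumer surplus without the control is ½ · (201/7 - 20) · 61 = 3721/14.
With the floor, consumers buy 12 units at 27, so CS = ½ · (201/7 - 27) · 12 = 72/7.
Change in consumer surplus = 72/7 - 3721/14 = -255.5.

-255.5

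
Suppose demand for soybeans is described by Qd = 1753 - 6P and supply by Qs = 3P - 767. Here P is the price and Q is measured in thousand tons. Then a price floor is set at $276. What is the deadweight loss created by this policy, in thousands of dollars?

Equilibrium: 1753 - 6P = 3P - 767, so 2520 = 9P and P* = 280, Q* = 73.
The floor of 276 is below the equilibrium price 280, so it is not binding; the market clears at P* = 280, Q* = 73.
Since the control does not bind, no trades are prevented and deadweight loss is zero.

0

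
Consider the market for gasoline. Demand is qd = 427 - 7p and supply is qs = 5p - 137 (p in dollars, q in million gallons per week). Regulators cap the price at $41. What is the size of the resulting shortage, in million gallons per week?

72

Setting quantity demanded equal to quantity supplied, 427 - 7p = 5p - 137, gives p* = 47 and q* = 98.
Because the ceiling (41) lies below the market-clearing price, it is binding.
At p = 41: qd = 427 - 7·41 = 140 and qs = 5·41 - 137 = 68.
Shortage = qd - qs = 140 - 68 = 72.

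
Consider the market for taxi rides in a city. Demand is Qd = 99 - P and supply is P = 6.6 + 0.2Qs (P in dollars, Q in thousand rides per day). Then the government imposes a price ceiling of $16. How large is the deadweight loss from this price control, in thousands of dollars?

Rearranging supply gives Qs = 5P - 33. Setting quantity demanded equal to quantity supplied, 99 - P = 5P - 33, gives P* = 22 and Q* = 77.
The ceiling of 16 is below the equilibrium price 22, so it binds.
At P = 16: Qd = 99 - 16 = 83 and Qs = 5·16 - 33 = 47.
Quantity traded falls to 47. At Q = 47 the demand price is 99 - 47 = 52 and the supply price is (33 + 47)/5 = 16.
Deadweight loss = ½ · (52 - 16) · (77 - 47) = ½ · 36 · 30 = 540.

540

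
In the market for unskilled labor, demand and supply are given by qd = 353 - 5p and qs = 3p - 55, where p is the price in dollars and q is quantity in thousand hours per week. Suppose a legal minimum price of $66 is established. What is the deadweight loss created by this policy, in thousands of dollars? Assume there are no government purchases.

1500

Without the control the market clears where 353 - 5p = 3p - 55, i.e. p* = 51 and q* = 98.
Because the floor (66) lies above the market-clearing price, it is binding.
At p = 66: qd = 353 - 5·66 = 23 and qs = 3·66 - 55 = 143.
Quantity traded falls to 23. At q = 23 the demand price is (353 - 23)/5 = 66 and the supply price is (55 + 23)/3 = 26.
Deadweight loss = ½ · (66 - 26) · (98 - 23) = ½ · 40 · 75 = 1500.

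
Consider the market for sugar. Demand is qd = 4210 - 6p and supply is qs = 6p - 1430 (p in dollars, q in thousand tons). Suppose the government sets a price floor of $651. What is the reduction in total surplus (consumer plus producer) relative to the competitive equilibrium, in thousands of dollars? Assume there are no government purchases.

196566

Setting quantity demanded equal to quantity supplied, 4210 - 6p = 6p - 1430, gives p* = 470 and q* = 1390.
Since 651 > 470, the floor is binding.
At p = 651: qd = 4210 - 6·651 = 304 and qs = 6·651 - 1430 = 2476.
Quantity traded falls to 304. At q = 304 the demand price is (4210 - 304)/6 = 651 and the supply price is (1430 + 304)/6 = 289.
Deadweight loss = ½ · (651 - 289) · (1390 - 304) = ½ · 362 · 1086 = 196566.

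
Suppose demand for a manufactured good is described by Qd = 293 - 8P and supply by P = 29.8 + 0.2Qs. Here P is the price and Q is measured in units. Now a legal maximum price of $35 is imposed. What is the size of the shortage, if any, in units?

0

Rearranging supply gives Qs = 5P - 149. In a free market, 293 - 8P = 5P - 149 gives the equilibrium P* = 34, Q* = 21.
The ceiling of 35 is above the equilibrium price 34, so it is not binding; the market clears at P* = 34, Q* = 21.
Since the control does not bind, there is no shortage.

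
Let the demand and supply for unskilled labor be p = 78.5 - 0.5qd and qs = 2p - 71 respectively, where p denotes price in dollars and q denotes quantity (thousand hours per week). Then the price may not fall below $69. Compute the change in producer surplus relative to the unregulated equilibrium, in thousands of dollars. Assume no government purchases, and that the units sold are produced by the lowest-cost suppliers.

Rearranging demand gives qd = 157 - 2p. Setting quantity demanded equal to quantity supplied, 157 - 2p = 2p - 71, gives p* = 57 and q* = 43.
Since 69 > 57, the floor is binding.
At p = 69: qd = 157 - 2·69 = 19 and qs = 2·69 - 71 = 67.
Producer surplus without the control is ½ · (57 - 35.5) · 43 = 462.25.
With the floor, 19 units are sold at 69. The supply price at q = 19 is 45, so PS = ½ · [(69 - 35.5) + (69 - 45)] · 19 = 546.25.
Change in producer surplus = 546.25 - 462.25 = 84.

84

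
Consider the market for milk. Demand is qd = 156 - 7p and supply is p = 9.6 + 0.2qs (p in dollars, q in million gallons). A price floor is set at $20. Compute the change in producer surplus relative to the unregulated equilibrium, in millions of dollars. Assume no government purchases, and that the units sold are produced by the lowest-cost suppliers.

3.9

Rearranging supply gives qs = 5p - 48. In a free market, 156 - 7p = 5p - 48 gives the equilibrium p* = 17, q* = 37.
Since 20 > 17, the floor is binding.
At p = 20: qd = 156 - 7·20 = 16 and qs = 5·20 - 48 = 52.
Producer surplus without the control is ½ · (17 - 9.6) · 37 = 136.9.
With the floor, 16 units are sold at 20. The supply price at q = 16 is 12.8, so PS = ½ · [(20 - 9.6) + (20 - 12.8)] · 16 = 140.8.
Change in producer surplus = 140.8 - 136.9 = 3.9.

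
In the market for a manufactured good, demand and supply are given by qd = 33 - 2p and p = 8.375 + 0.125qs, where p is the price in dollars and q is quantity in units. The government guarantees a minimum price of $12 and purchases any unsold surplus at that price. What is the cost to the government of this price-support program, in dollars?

240

Rearranging supply gives qs = 8p - 67. Setting quantity demanded equal to quantity supplied, 33 - 2p = 8p - 67, gives p* = 10 and q* = 13.
Since 12 > 10, the floor is binding.
At p = 12: qd = 33 - 2·12 = 9 and qs = 8·12 - 67 = 29.
Surplus = qs - qd = 20.
Government expenditure = surplus × support price = 20 × 12 = 240.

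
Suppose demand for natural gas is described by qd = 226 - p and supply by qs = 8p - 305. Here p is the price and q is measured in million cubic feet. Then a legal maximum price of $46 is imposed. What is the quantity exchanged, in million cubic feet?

63

In a free market, 226 - p = 8p - 305 gives the equilibrium p* = 59, q* = 167.
The ceiling of 46 is below the equilibrium price 59, so it binds.
At p = 46: qd = 226 - 46 = 180 and qs = 8·46 - 305 = 63.
The quantity actually transacted is the short side, supply: 63.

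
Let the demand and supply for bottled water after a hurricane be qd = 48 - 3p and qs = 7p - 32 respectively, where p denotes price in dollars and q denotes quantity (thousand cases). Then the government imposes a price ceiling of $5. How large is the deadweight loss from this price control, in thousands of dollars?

In a free market, 48 - 3p = 7p - 32 gives the equilibrium p* = 8, q* = 24.
Because the ceiling (5) lies below the market-clearing price, it is binding.
At p = 5: qd = 48 - 3·5 = 33 and qs = 7·5 - 32 = 3.
Quantity traded falls to 3. At q = 3 the demand price is (48 - 3)/3 = 15 and the supply price is (32 + 3)/7 = 5.
Deadweight loss = ½ · (15 - 5) · (24 - 3) = ½ · 10 · 21 = 105.

105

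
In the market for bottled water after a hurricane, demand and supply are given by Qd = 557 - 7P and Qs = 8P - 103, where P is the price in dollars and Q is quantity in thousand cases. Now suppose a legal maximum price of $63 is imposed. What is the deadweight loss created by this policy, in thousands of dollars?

Setting quantity demanded equal to quantity supplied, 557 - 7P = 8P - 103, gives P* = 44 and Q* = 249.
Since 63 is above P* = 44, the ceiling does not bind and the free-market outcome prevails.
Since the control does not bind, no trades are prevented and deadweight loss is zero.

0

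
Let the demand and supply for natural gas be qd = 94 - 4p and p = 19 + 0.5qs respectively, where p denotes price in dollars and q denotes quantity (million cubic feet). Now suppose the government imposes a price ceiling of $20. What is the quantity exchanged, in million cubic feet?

Rearranging supply gives qs = 2p - 38. Setting quantity demanded equal to quantity supplied, 94 - 4p = 2p - 38, gives p* = 22 and q* = 6.
The ceiling of 20 is below the equilibrium price 22, so it binds.
At p = 20: qd = 94 - 4·20 = 14 and qs = 2·20 - 38 = 2.
The quantity actually transacted is the short side, supply: 2.

2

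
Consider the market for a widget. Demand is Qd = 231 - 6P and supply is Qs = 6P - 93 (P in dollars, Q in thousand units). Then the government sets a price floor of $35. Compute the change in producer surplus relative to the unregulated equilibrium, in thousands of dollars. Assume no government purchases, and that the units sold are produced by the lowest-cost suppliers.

Without the control the market clears where 231 - 6P = 6P - 93, i.e. P* = 27 and Q* = 69.
Because the floor (35) lies above the market-clearing price, it is binding.
At P = 35: Qd = 231 - 6·35 = 21 and Qs = 6·35 - 93 = 117.
Producer surplus without the control is ½ · (27 - 15.5) · 69 = 396.75.
With the floor, 21 units are sold at 35. The supply price at Q = 21 is 19, so PS = ½ · [(35 - 15.5) + (35 - 19)] · 21 = 372.75.
Change in producer surplus = 372.75 - 396.75 = -24.

-24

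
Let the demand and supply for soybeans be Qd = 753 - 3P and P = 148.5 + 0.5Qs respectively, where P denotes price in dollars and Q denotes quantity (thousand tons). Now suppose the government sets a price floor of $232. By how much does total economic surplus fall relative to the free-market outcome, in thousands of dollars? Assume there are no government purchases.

Rearranging supply gives Qs = 2P - 297. Equilibrium: 753 - 3P = 2P - 297, so 1050 = 5P and P* = 210, Q* = 123.
Since 232 > 210, the floor is binding.
At P = 232: Qd = 753 - 3·232 = 57 and Qs = 2·232 - 297 = 167.
Quantity traded falls to 57. At Q = 57 the demand price is (753 - 57)/3 = 232 and the supply price is (297 + 57)/2 = 177.
Deadweight loss = ½ · (232 - 177) · (123 - 57) = ½ · 55 · 66 = 1815.

1815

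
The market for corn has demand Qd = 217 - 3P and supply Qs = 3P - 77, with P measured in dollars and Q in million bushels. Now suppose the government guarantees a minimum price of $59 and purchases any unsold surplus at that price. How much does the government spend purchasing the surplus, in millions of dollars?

3540

Without the control the market clears where 217 - 3P = 3P - 77, i.e. P* = 49 and Q* = 70.
Because the floor (59) lies above the market-clearing price, it is binding.
At P = 59: Qd = 217 - 3·59 = 40 and Qs = 3·59 - 77 = 100.
Surplus = Qs - Qd = 60.
Government expenditure = surplus × support price = 60 × 59 = 3540.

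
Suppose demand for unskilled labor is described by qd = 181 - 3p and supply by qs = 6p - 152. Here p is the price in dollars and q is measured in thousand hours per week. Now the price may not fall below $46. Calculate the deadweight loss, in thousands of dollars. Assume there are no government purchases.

182.25

Without the control the market clears where 181 - 3p = 6p - 152, i.e. p* = 37 and q* = 70.
Because the floor (46) lies above the market-clearing price, it is binding.
At p = 46: qd = 181 - 3·46 = 43 and qs = 6·46 - 152 = 124.
Quantity traded falls to 43. At q = 43 the demand price is (181 - 43)/3 = 46 and the supply price is (152 + 43)/6 = 32.5.
Deadweight loss = ½ · (46 - 32.5) · (70 - 43) = ½ · 13.5 · 27 = 182.25.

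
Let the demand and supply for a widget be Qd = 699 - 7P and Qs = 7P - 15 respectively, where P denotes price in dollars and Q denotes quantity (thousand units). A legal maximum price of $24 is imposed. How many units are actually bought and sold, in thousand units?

Equilibrium: 699 - 7P = 7P - 15, so 714 = 14P and P* = 51, Q* = 342.
The ceiling of 24 is below the equilibrium price 51, so it binds.
At P = 24: Qd = 699 - 7·24 = 531 and Qs = 7·24 - 15 = 153.
The quantity actually transacted is the short side, supply: 153.

153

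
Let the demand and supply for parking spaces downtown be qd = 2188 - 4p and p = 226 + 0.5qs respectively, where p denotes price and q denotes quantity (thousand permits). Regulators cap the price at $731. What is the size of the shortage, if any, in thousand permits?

0

Rearranging supply gives qs = 2p - 452. Without the control the market clears where 2188 - 4p = 2p - 452, i.e. p* = 440 and q* = 428.
Since 731 is above p* = 440, the ceiling does not bind and the free-market outcome prevails.
Since the control does not bind, there is no shortage.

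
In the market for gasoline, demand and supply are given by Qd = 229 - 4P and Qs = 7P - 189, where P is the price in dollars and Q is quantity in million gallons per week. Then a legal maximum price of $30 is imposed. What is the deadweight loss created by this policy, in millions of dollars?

616

In a free market, 229 - 4P = 7P - 189 gives the equilibrium P* = 38, Q* = 77.
Since 30 < 38, the ceiling is binding.
At P = 30: Qd = 229 - 4·30 = 109 and Qs = 7·30 - 189 = 21.
Quantity traded falls to 21. At Q = 21 the demand price is (229 - 21)/4 = 52 and the supply price is (189 + 21)/7 = 30.
Deadweight loss = ½ · (52 - 30) · (77 - 21) = ½ · 22 · 56 = 616.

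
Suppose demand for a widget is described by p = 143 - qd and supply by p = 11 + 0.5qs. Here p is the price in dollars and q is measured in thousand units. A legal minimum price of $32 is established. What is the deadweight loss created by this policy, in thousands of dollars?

Rearranging demand gives qd = 143 - p; rearranging supply gives qs = 2p - 22. Setting quantity demanded equal to quantity supplied, 143 - p = 2p - 22, gives p* = 55 and q* = 88.
Since 32 is below p* = 55, the floor does not bind and the free-market outcome prevails.
Since the control does not bind, no trades are prevented and deadweight loss is zero.

0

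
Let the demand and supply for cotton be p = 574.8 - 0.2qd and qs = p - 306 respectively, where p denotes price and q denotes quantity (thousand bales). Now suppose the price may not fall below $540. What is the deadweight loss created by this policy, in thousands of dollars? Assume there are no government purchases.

1500

Rearranging demand gives qd = 2874 - 5p. Equilibrium: 2874 - 5p = p - 306, so 3180 = 6p and p* = 530, q* = 224.
Because the floor (540) lies above the market-clearing price, it is binding.
At p = 540: qd = 2874 - 5·540 = 174 and qs = 540 - 306 = 234.
Quantity traded falls to 174. At q = 174 the demand price is (2874 - 174)/5 = 540 and the supply price is 306 + 174 = 480.
Deadweight loss = ½ · (540 - 480) · (224 - 174) = ½ · 60 · 50 = 1500.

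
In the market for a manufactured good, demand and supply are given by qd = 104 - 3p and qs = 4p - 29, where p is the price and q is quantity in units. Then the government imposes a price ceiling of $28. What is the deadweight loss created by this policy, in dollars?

Setting quantity demanded equal to quantity supplied, 104 - 3p = 4p - 29, gives p* = 19 and q* = 47.
The ceiling of 28 is above the equilibrium price 19, so it is not binding; the market clears at p* = 19, q* = 47.
Since the control does not bind, no trades are prevented and deadweight loss is zero.

0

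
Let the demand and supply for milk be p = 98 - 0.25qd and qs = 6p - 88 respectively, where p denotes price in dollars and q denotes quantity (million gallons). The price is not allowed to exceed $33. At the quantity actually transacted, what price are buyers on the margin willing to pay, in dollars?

Rearranging demand gives qd = 392 - 4p. In a free market, 392 - 4p = 6p - 88 gives the equilibrium p* = 48, q* = 200.
Because the ceiling (33) lies below the market-clearing price, it is binding.
At p = 33: qd = 392 - 4·33 = 260 and qs = 6·33 - 88 = 110.
Only 110 units reach the market. On the demand curve, the marginal buyer's willingness to pay at q = 110 is (392 - 110)/4 = 70.5.

70.5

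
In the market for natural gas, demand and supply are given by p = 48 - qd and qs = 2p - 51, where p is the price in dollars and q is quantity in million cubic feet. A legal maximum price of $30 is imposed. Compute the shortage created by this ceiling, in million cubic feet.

Rearranging demand gives qd = 48 - p. Setting quantity demanded equal to quantity supplied, 48 - p = 2p - 51, gives p* = 33 and q* = 15.
The ceiling of 30 is below the equilibrium price 33, so it binds.
At p = 30: qd = 48 - 30 = 18 and qs = 2·30 - 51 = 9.
Shortage = qd - qs = 18 - 9 = 9.

9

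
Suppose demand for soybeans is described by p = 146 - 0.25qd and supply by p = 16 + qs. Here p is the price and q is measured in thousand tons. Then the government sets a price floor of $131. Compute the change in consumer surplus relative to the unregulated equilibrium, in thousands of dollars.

Rearranging demand gives qd = 584 - 4p; rearranging supply gives qs = p - 16. Equilibrium: 584 - 4p = p - 16, so 600 = 5p and p* = 120, q* = 104.
Since 131 > 120, the floor is binding.
At p = 131: qd = 584 - 4·131 = 60 and qs = 131 - 16 = 115.
Consumer surplus without the control is ½ · (146 - 120) · 104 = 1352.
With the floor, consumers buy 60 units at 131, so CS = ½ · (146 - 131) · 60 = 450.
Change in consumer surplus = 450 - 1352 = -902.

-902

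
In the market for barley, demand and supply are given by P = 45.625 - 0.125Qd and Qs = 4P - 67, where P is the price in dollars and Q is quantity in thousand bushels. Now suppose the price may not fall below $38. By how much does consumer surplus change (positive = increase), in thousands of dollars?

Rearranging demand gives Qd = 365 - 8P. Without the control the market clears where 365 - 8P = 4P - 67, i.e. P* = 36 and Q* = 77.
The floor of 38 is above the equilibrium price 36, so it binds.
At P = 38: Qd = 365 - 8·38 = 61 and Qs = 4·38 - 67 = 85.
Consumer surplus without the control is ½ · (45.625 - 36) · 77 = 370.5625.
With the floor, consumers buy 61 units at 38, so CS = ½ · (45.625 - 38) · 61 = 232.5625.
Change in consumer surplus = 232.5625 - 370.5625 = -138.

-138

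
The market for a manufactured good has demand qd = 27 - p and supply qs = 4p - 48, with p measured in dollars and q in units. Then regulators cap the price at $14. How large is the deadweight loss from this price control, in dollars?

10

Without the control the market clears where 27 - p = 4p - 48, i.e. p* = 15 and q* = 12.
Since 14 < 15, the ceiling is binding.
At p = 14: qd = 27 - 14 = 13 and qs = 4·14 - 48 = 8.
Quantity traded falls to 8. At q = 8 the demand price is 27 - 8 = 19 and the supply price is (48 + 8)/4 = 14.
Deadweight loss = ½ · (19 - 14) · (12 - 8) = ½ · 5 · 4 = 10.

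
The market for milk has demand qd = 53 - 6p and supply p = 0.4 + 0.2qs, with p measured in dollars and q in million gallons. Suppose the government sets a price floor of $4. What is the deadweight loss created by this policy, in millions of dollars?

Rearranging supply gives qs = 5p - 2. Equilibrium: 53 - 6p = 5p - 2, so 55 = 11p and p* = 5, q* = 23.
Since 4 is below p* = 5, the floor does not bind and the free-market outcome prevails.
Since the control does not bind, no trades are prevented and deadweight loss is zero.

0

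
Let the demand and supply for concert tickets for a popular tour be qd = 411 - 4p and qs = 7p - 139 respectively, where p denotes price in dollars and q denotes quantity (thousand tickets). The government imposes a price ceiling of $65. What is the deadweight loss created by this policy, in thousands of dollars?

In a free market, 411 - 4p = 7p - 139 gives the equilibrium p* = 50, q* = 211.
The ceiling of 65 is above the equilibrium price 50, so it is not binding; the market clears at p* = 50, q* = 211.
Since the control does not bind, no trades are prevented and deadweight loss is zero.

0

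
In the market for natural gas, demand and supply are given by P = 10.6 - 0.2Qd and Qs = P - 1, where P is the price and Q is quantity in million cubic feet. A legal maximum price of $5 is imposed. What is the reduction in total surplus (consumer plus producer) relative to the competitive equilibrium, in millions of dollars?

Rearranging demand gives Qd = 53 - 5P. Without the control the market clears where 53 - 5P = P - 1, i.e. P* = 9 and Q* = 8.
The ceiling of 5 is below the equilibrium price 9, so it binds.
At P = 5: Qd = 53 - 5·5 = 28 and Qs = 5 - 1 = 4.
Quantity traded falls to 4. At Q = 4 the demand price is (53 - 4)/5 = 9.8 and the supply price is 1 + 4 = 5.
Deadweight loss = ½ · (9.8 - 5) · (8 - 4) = ½ · 4.8 · 4 = 9.6.

9.6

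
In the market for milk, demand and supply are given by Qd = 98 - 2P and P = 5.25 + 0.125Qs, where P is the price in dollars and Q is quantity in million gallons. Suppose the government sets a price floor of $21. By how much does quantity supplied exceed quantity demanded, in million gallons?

70

Rearranging supply gives Qs = 8P - 42. Without the control the market clears where 98 - 2P = 8P - 42, i.e. P* = 14 and Q* = 70.
Since 21 > 14, the floor is binding.
At P = 21: Qd = 98 - 2·21 = 56 and Qs = 8·21 - 42 = 126.
Surplus = Qs - Qd = 126 - 56 = 70.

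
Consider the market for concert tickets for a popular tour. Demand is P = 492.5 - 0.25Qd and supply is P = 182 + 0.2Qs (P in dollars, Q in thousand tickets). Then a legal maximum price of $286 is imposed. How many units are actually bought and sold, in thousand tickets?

520

Rearranging demand gives Qd = 1970 - 4P; rearranging supply gives Qs = 5P - 910. Without the control the market clears where 1970 - 4P = 5P - 910, i.e. P* = 320 and Q* = 690.
The ceiling of 286 is below the equilibrium price 320, so it binds.
At P = 286: Qd = 1970 - 4·286 = 826 and Qs = 5·286 - 910 = 520.
The quantity actually transacted is the short side, supply: 520.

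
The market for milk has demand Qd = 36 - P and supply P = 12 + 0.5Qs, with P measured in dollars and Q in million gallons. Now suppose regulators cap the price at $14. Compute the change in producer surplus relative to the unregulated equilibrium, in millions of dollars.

Rearranging supply gives Qs = 2P - 24. Without the control the market clears where 36 - P = 2P - 24, i.e. P* = 20 and Q* = 16.
Because the ceiling (14) lies below the market-clearing price, it is binding.
At P = 14: Qd = 36 - 14 = 22 and Qs = 2·14 - 24 = 4.
Producer surplus without the control is ½ · (20 - 12) · 16 = 64.
With the ceiling, producers sell 4 units at 14, so PS = ½ · (14 - 12) · 4 = 4.
Change in producer surplus = 4 - 64 = -60.

-60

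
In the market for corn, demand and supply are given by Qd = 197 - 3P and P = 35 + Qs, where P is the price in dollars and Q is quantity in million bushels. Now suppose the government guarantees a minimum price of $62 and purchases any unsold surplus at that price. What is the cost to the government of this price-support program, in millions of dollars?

992

Rearranging supply gives Qs = P - 35. In a free market, 197 - 3P = P - 35 gives the equilibrium P* = 58, Q* = 23.
The floor of 62 is above the equilibrium price 58, so it binds.
At P = 62: Qd = 197 - 3·62 = 11 and Qs = 62 - 35 = 27.
Surplus = Qs - Qd = 16.
Government expenditure = surplus × support price = 16 × 62 = 992.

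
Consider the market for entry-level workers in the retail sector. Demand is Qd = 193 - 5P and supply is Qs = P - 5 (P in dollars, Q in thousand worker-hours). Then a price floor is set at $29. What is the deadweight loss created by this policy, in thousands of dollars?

0

Equilibrium: 193 - 5P = P - 5, so 198 = 6P and P* = 33, Q* = 28.
Since 29 is below P* = 33, the floor does not bind and the free-market outcome prevails.
Since the control does not bind, no trades are prevented and deadweight loss is zero.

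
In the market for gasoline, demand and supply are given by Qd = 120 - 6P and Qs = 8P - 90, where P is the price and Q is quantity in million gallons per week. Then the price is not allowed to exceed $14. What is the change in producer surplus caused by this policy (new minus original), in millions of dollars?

In a free market, 120 - 6P = 8P - 90 gives the equilibrium P* = 15, Q* = 30.
Because the ceiling (14) lies below the market-clearing price, it is binding.
At P = 14: Qd = 120 - 6·14 = 36 and Qs = 8·14 - 90 = 22.
Producer surplus without the control is ½ · (15 - 11.25) · 30 = 56.25.
With the ceiling, producers sell 22 units at 14, so PS = ½ · (14 - 11.25) · 22 = 30.25.
Change in producer surplus = 30.25 - 56.25 = -26.

-26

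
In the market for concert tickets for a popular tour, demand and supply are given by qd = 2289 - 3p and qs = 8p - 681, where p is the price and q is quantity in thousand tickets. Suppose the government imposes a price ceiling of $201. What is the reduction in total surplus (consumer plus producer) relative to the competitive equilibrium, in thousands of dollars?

Equilibrium: 2289 - 3p = 8p - 681, so 2970 = 11p and p* = 270, q* = 1479.
Since 201 < 270, the ceiling is binding.
At p = 201: qd = 2289 - 3·201 = 1686 and qs = 8·201 - 681 = 927.
Quantity traded falls to 927. At q = 927 the demand price is (2289 - 927)/3 = 454 and the supply price is (681 + 927)/8 = 201.
Deadweight loss = ½ · (454 - 201) · (1479 - 927) = ½ · 253 · 552 = 69828.

69828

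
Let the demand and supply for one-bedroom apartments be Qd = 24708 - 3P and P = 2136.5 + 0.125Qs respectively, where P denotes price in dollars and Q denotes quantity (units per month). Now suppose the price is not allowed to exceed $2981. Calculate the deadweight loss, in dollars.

9837828

Rearranging supply gives Qs = 8P - 17092. Equilibrium: 24708 - 3P = 8P - 17092, so 41800 = 11P and P* = 3800, Q* = 13308.
Because the ceiling (2981) lies below the market-clearing price, it is binding.
At P = 2981: Qd = 24708 - 3·2981 = 15765 and Qs = 8·2981 - 17092 = 6756.
Quantity traded falls to 6756. At Q = 6756 the demand price is (24708 - 6756)/3 = 5984 and the supply price is (17092 + 6756)/8 = 2981.
Deadweight loss = ½ · (5984 - 2981) · (13308 - 6756) = ½ · 3003 · 6552 = 9837828.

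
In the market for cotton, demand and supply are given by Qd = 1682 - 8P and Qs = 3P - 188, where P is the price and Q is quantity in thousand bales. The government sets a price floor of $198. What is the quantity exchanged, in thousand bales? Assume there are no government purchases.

98

In a free market, 1682 - 8P = 3P - 188 gives the equilibrium P* = 170, Q* = 322.
Because the floor (198) lies above the market-clearing price, it is binding.
At P = 198: Qd = 1682 - 8·198 = 98 and Qs = 3·198 - 188 = 406.
The quantity actually transacted is the short side, demand: 98.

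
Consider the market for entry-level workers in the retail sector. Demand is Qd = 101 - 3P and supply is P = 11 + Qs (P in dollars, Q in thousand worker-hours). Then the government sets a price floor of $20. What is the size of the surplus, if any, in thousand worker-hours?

0

Rearranging supply gives Qs = P - 11. Without the control the market clears where 101 - 3P = P - 11, i.e. P* = 28 and Q* = 17.
Since 20 is below P* = 28, the floor does not bind and the free-market outcome prevails.
Since the control does not bind, there is no surplus.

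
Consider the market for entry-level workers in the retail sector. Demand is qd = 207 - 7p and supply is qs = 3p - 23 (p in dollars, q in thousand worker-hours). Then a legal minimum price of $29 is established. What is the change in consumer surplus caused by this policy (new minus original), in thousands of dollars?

-150

Equilibrium: 207 - 7p = 3p - 23, so 230 = 10p and p* = 23, q* = 46.
Because the floor (29) lies above the market-clearing price, it is binding.
At p = 29: qd = 207 - 7·29 = 4 and qs = 3·29 - 23 = 64.
Consumer surplus without the control is ½ · (207/7 - 23) · 46 = 1058/7.
With the floor, consumers buy 4 units at 29, so CS = ½ · (207/7 - 29) · 4 = 8/7.
Change in consumer surplus = 8/7 - 1058/7 = -150.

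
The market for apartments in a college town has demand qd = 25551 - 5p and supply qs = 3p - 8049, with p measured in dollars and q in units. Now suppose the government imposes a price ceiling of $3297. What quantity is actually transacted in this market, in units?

Setting quantity demanded equal to quantity supplied, 25551 - 5p = 3p - 8049, gives p* = 4200 and q* = 4551.
The ceiling of 3297 is below the equilibrium price 4200, so it binds.
At p = 3297: qd = 25551 - 5·3297 = 9066 and qs = 3·3297 - 8049 = 1842.
The quantity actually transacted is the short side, supply: 1842.

1842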